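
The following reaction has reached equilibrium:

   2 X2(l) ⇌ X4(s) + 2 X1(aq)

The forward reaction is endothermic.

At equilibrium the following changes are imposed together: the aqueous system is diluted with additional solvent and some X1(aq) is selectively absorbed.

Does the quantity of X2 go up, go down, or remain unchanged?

Dilution lowers every aqueous concentration by the same factor. Δn_aq = 2 − 0 = +2, so the system shifts toward the side with more dissolved moles — to the right.
Removing X1 (aq), a product, drives the reaction to the right.
The net shift is to the right. X2 is a reactant, so its amount decreases.

decreases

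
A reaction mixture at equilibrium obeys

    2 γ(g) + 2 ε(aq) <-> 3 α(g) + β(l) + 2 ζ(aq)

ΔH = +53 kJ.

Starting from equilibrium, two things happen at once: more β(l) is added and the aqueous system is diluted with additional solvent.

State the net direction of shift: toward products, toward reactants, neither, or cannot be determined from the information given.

β is a pure liquid; its activity is 1 regardless of amount, so Q is unaffected — no shift from this change.
Dilution scales every aqueous concentration by the same factor. Δn_aq = 2 − 2 = 0, so Q is unchanged — no shift.
None of the changes alters Q relative to K, so there is no net shift.

no shift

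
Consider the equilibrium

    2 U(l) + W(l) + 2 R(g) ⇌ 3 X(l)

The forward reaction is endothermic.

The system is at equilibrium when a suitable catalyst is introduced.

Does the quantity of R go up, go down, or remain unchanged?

unchanged

A catalyst speeds both forward and reverse rates equally; it changes neither Q nor K — no shift from this change.
No net shift occurs, so the amount of R is unchanged.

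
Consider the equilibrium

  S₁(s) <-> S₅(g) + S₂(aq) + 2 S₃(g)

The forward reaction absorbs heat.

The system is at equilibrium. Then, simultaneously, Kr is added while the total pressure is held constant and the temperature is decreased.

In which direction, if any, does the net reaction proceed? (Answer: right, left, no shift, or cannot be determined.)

cannot be determined

Adding inert gas at constant total pressure expands the volume and lowers every reacting partial pressure. With Δn_gas = 3 − 0 = +3, Q moves away from K toward the side with fewer gas moles, so the system shifts toward the side with more gas moles — to the right.
The forward reaction is endothermic. Lowering T favours the exothermic direction — shift to the left.
The individual effects push in opposite directions; without quantitative information the net direction cannot be determined.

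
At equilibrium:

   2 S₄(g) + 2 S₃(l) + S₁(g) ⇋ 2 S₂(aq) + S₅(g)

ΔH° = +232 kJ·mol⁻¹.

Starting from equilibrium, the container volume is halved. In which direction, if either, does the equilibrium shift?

right

Gas moles: reactants 3, products 1 (Δn_gas = -2). Compression shifts the system toward the side with fewer moles of gas — to the right.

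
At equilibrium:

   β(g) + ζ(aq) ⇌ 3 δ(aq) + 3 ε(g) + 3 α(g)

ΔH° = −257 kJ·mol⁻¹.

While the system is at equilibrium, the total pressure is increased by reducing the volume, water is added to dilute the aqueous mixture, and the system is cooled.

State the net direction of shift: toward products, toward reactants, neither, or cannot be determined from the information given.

Gas moles: reactants 1, products 6 (Δn_gas = +5). Compression shifts the system toward the side with fewer moles of gas — to the left.
Dilution lowers every aqueous concentration by the same factor. Δn_aq = 3 − 1 = +2, so the system shifts toward the side with more dissolved moles — to the right.
The forward reaction is exothermic. Lowering T favours the exothermic direction — shift to the right.
The individual effects push in opposite directions; without quantitative information the net direction cannot be determined.

cannot be determined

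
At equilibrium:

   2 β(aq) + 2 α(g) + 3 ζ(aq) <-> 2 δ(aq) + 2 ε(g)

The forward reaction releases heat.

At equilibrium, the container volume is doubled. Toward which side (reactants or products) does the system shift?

no shift

Gas moles: reactants 2, products 2. Δn_gas = 0, so a volume change leaves Q equal to K — no shift from this change.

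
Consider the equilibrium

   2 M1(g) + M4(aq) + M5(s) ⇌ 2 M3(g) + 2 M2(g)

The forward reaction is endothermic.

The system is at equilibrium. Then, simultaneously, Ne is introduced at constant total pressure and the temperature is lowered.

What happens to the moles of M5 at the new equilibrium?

Adding inert gas at constant total pressure expands the volume and lowers every reacting partial pressure. With Δn_gas = 4 − 2 = +2, Q moves away from K toward the side with fewer gas moles, so the system shifts toward the side with more gas moles — to the right.
The forward reaction is endothermic. Lowering T favours the exothermic direction — shift to the left.
The two effects oppose each other, so the net shift — and hence the change in M5 — cannot be determined from the given information.

cannot be determined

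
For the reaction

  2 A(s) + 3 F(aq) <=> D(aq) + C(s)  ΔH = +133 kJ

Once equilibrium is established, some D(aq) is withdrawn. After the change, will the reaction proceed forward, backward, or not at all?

Removing D (aq), a product, drives the reaction to the right.

right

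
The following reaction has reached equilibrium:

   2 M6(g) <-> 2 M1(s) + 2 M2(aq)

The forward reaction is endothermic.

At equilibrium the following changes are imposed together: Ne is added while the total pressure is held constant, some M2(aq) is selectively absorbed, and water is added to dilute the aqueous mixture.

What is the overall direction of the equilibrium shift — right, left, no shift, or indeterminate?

Adding inert gas at constant total pressure expands the volume and lowers every reacting partial pressure. With Δn_gas = 0 − 2 = -2, Q moves away from K toward the side with fewer gas moles, so the system shifts toward the side with more gas moles — to the left.
Removing M2 (aq), a product, drives the reaction to the right.
Dilution lowers every aqueous concentration by the same factor. Δn_aq = 2 − 0 = +2, so the system shifts toward the side with more dissolved moles — to the right.
The individual effects push in opposite directions; without quantitative information the net direction cannot be determined.

cannot be determined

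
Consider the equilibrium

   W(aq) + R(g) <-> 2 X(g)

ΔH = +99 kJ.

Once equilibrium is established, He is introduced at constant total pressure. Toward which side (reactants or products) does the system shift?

right

Adding inert gas at constant total pressure expands the volume and lowers every reacting partial pressure. With Δn_gas = 2 − 1 = +1, Q moves away from K toward the side with fewer gas moles, so the system shifts toward the side with more gas moles — to the right.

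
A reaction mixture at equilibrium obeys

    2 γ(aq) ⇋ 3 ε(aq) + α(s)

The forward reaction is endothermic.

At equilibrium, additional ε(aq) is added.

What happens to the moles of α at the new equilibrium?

Adding ε (aq), a product, drives the reaction to the left.
The net shift is to the left. α is a product, so its amount decreases.

decreases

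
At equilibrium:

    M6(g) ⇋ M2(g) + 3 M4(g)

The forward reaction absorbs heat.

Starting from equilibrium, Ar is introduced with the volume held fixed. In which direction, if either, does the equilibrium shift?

no shift

At constant volume, adding an inert gas leaves every reacting species' partial pressure unchanged, so Q is unchanged — no shift from this change.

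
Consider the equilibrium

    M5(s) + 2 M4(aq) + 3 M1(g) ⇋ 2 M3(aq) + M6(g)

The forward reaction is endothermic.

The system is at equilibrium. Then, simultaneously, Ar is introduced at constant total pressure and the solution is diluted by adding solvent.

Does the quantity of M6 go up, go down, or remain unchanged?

Adding inert gas at constant total pressure expands the volume and lowers every reacting partial pressure. With Δn_gas = 1 − 3 = -2, Q moves away from K toward the side with fewer gas moles, so the system shifts toward the side with more gas moles — to the left.
Dilution scales every aqueous concentration by the same factor. Δn_aq = 2 − 2 = 0, so Q is unchanged — no shift.
The net shift is to the left. M6 is a product, so its amount decreases.

decreases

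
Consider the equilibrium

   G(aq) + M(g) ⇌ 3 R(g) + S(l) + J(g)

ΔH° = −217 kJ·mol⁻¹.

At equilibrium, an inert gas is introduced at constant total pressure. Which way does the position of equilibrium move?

Adding inert gas at constant total pressure expands the volume and lowers every reacting partial pressure. With Δn_gas = 4 − 1 = +3, Q moves away from K toward the side with fewer gas moles, so the system shifts toward the side with more gas moles — to the right.

right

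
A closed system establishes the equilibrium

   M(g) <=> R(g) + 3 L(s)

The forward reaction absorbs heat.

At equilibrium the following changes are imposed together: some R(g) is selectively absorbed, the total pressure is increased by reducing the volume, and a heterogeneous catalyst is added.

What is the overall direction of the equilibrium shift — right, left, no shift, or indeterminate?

Removing R (g), a product, drives the reaction to the right.
Gas moles: reactants 1, products 1. Δn_gas = 0, so a volume change leaves Q equal to K — no shift from this change.
A catalyst speeds both forward and reverse rates equally; it changes neither Q nor K — no shift from this change.
Only the nonzero effect(s) matter; the net shift is to the right.

right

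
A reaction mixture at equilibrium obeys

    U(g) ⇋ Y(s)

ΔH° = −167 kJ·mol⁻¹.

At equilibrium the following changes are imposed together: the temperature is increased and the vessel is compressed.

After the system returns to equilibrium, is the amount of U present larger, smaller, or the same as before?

The forward reaction is exothermic. Raising T favours the endothermic direction — shift to the left.
Gas moles: reactants 1, products 0 (Δn_gas = -1). Compression shifts the system toward the side with fewer moles of gas — to the right.
The two effects oppose each other, so the net shift — and hence the change in U — cannot be determined from the given information.

cannot be determined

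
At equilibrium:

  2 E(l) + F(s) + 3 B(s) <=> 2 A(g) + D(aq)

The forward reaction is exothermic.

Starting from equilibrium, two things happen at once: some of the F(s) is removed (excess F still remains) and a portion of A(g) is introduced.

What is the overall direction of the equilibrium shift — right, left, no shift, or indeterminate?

left

F is a pure solid; its activity is 1 regardless of amount, so Q is unaffected — no shift from this change.
Adding A (g), a product, drives the reaction to the left.
Only the nonzero effect(s) matter; the net shift is to the left.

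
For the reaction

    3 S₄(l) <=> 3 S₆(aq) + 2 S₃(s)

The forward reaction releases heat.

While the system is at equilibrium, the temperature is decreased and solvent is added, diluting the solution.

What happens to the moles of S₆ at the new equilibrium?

The forward reaction is exothermic. Lowering T favours the exothermic direction — shift to the right.
Dilution lowers every aqueous concentration by the same factor. Δn_aq = 3 − 0 = +3, so the system shifts toward the side with more dissolved moles — to the right.
The net shift is to the right. S₆ is a product, so its amount increases.

increases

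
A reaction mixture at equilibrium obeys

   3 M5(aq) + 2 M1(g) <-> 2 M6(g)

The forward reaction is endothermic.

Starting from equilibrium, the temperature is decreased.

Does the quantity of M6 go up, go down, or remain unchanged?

decreases

The forward reaction is endothermic. Lowering T favours the exothermic direction — shift to the left.
The net shift is to the left. M6 is a product, so its amount decreases.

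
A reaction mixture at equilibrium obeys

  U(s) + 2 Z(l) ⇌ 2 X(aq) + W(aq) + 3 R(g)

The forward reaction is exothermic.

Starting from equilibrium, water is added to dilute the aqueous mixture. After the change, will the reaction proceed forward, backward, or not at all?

Dilution lowers every aqueous concentration by the same factor. Δn_aq = 3 − 0 = +3, so the system shifts toward the side with more dissolved moles — to the right.

right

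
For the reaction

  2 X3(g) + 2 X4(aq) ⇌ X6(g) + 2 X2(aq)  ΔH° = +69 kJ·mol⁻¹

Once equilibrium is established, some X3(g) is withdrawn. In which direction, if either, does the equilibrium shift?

left

Removing X3 (g), a reactant, drives the reaction to the left.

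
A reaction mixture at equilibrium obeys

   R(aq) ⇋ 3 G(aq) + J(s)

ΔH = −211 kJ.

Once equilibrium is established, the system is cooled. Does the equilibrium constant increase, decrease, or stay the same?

K depends on temperature via the van 't Hoff relation. The forward reaction is exothermic, so lowering T increases K.

increases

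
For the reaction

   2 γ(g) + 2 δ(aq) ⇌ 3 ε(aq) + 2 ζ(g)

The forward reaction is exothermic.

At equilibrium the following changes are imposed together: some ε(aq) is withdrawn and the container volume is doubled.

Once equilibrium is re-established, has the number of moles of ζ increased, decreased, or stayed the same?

Removing ε (aq), a product, drives the reaction to the right.
Gas moles: reactants 2, products 2. Δn_gas = 0, so a volume change leaves Q equal to K — no shift from this change.
The net shift is to the right. ζ is a product, so its amount increases.

increases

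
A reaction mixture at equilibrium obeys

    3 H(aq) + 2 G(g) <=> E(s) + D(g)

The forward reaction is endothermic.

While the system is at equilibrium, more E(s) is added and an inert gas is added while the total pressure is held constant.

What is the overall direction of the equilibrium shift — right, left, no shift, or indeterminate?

left

E is a pure solid; its activity is 1 regardless of amount, so Q is unaffected — no shift from this change.
Adding inert gas at constant total pressure expands the volume and lowers every reacting partial pressure. With Δn_gas = 1 − 2 = -1, Q moves away from K toward the side with fewer gas moles, so the system shifts toward the side with more gas moles — to the left.
Only the nonzero effect(s) matter; the net shift is to the left.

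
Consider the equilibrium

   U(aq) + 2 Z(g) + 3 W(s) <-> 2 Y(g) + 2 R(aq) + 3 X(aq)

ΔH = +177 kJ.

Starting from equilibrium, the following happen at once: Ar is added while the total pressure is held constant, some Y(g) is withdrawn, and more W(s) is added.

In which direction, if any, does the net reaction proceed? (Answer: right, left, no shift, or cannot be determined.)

Adding inert gas at constant total pressure expands the volume, scaling every reacting partial pressure by the same factor. Δn_gas = 2 − 2 = 0, so Q is unchanged — no shift.
Removing Y (g), a product, drives the reaction to the right.
W is a pure solid; its activity is 1 regardless of amount, so Q is unaffected — no shift from this change.
Only the nonzero effect(s) matter; the net shift is to the right.

right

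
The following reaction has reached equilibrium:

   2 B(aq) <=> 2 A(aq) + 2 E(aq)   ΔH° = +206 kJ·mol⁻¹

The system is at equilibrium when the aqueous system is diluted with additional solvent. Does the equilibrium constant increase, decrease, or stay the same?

The equilibrium constant depends only on temperature. This perturbation may move the position of equilibrium, but since T is unchanged, K itself is unchanged.

unchanged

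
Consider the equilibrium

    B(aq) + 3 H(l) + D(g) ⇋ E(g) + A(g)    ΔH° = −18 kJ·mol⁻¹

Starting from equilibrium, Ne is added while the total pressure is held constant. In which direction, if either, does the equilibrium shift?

Adding inert gas at constant total pressure expands the volume and lowers every reacting partial pressure. With Δn_gas = 2 − 1 = +1, Q moves away from K toward the side with fewer gas moles, so the system shifts toward the side with more gas moles — to the right.

right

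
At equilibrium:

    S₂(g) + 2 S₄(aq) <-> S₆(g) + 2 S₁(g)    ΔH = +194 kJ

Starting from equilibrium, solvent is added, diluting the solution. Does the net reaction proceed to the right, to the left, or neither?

Dilution lowers every aqueous concentration by the same factor. Δn_aq = 0 − 2 = -2, so the system shifts toward the side with more dissolved moles — to the left.

left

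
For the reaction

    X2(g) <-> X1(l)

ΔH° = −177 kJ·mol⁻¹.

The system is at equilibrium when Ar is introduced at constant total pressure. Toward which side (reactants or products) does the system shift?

Adding inert gas at constant total pressure expands the volume and lowers every reacting partial pressure. With Δn_gas = 0 − 1 = -1, Q moves away from K toward the side with fewer gas moles, so the system shifts toward the side with more gas moles — to the left.

left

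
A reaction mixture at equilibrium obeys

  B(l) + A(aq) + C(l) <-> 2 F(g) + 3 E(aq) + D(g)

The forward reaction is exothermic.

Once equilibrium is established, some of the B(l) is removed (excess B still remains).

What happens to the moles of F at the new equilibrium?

unchanged

B is a pure liquid; its activity is 1 regardless of amount, so Q is unaffected — no shift from this change.
No net shift occurs, so the amount of F is unchanged.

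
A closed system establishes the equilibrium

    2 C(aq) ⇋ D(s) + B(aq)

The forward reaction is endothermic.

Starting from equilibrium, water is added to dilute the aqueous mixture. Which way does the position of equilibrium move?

Dilution lowers every aqueous concentration by the same factor. Δn_aq = 1 − 2 = -1, so the system shifts toward the side with more dissolved moles — to the left.

left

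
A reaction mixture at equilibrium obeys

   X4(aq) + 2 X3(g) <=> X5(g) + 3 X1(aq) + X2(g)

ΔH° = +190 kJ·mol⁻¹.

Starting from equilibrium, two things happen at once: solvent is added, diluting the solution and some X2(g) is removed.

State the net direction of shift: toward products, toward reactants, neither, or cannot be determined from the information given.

right

Dilution lowers every aqueous concentration by the same factor. Δn_aq = 3 − 1 = +2, so the system shifts toward the side with more dissolved moles — to the right.
Removing X2 (g), a product, drives the reaction to the right.
All effects act in the same direction — net shift to the right.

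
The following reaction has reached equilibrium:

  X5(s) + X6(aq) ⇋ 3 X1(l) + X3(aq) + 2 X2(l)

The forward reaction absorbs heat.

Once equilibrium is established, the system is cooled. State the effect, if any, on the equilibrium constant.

K depends on temperature via the van 't Hoff relation. The forward reaction is endothermic, so lowering T decreases K.

decreases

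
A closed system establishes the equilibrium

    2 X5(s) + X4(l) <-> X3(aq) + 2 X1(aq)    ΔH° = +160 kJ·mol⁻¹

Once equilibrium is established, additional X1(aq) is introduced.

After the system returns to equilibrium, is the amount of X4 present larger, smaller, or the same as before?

Adding X1 (aq), a product, drives the reaction to the left.
The net shift is to the left. X4 is a reactant, so its amount increases.

increases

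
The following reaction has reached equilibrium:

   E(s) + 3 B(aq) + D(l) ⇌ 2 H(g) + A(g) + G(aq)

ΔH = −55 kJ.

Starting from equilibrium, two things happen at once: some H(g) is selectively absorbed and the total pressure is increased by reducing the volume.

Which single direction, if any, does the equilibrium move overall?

cannot be determined

Removing H (g), a product, drives the reaction to the right.
Gas moles: reactants 0, products 3 (Δn_gas = +3). Compression shifts the system toward the side with fewer moles of gas — to the left.
The individual effects push in opposite directions; without quantitative information the net direction cannot be determined.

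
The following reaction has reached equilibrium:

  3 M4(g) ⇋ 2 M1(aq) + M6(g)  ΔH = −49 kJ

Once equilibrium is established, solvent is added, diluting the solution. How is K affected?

unchanged

The equilibrium constant depends only on temperature. This perturbation may move the position of equilibrium, but since T is unchanged, K itself is unchanged.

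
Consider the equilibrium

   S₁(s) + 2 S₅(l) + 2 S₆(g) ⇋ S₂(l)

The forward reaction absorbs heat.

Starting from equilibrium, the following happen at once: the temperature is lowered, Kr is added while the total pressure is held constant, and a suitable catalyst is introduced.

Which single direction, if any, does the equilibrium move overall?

left

The forward reaction is endothermic. Lowering T favours the exothermic direction — shift to the left.
Adding inert gas at constant total pressure expands the volume and lowers every reacting partial pressure. With Δn_gas = 0 − 2 = -2, Q moves away from K toward the side with fewer gas moles, so the system shifts toward the side with more gas moles — to the left.
A catalyst speeds both forward and reverse rates equally; it changes neither Q nor K — no shift from this change.
Only the nonzero effect(s) matter; the net shift is to the left.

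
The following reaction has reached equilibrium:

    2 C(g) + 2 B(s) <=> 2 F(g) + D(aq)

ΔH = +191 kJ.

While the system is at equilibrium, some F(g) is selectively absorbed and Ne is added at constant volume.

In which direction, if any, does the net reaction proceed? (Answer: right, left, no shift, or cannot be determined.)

right

Removing F (g), a product, drives the reaction to the right.
At constant volume, adding an inert gas leaves every reacting species' partial pressure unchanged, so Q is unchanged — no shift from this change.
Only the nonzero effect(s) matter; the net shift is to the right.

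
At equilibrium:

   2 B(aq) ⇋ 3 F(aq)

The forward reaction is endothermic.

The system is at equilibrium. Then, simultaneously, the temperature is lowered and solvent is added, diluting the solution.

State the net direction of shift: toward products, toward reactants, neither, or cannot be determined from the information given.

The forward reaction is endothermic. Lowering T favours the exothermic direction — shift to the left.
Dilution lowers every aqueous concentration by the same factor. Δn_aq = 3 − 2 = +1, so the system shifts toward the side with more dissolved moles — to the right.
The individual effects push in opposite directions; without quantitative information the net direction cannot be determined.

cannot be determined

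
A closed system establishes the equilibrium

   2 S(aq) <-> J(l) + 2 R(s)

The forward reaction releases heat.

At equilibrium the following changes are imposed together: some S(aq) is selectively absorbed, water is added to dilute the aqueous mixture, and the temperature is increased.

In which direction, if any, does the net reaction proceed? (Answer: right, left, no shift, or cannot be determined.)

Removing S (aq), a reactant, drives the reaction to the left.
Dilution lowers every aqueous concentration by the same factor. Δn_aq = 0 − 2 = -2, so the system shifts toward the side with more dissolved moles — to the left.
The forward reaction is exothermic. Raising T favours the endothermic direction — shift to the left.
All effects act in the same direction — net shift to the left.

left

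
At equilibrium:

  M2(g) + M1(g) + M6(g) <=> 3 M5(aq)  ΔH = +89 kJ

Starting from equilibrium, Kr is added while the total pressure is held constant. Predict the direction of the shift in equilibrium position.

left

Adding inert gas at constant total pressure expands the volume and lowers every reacting partial pressure. With Δn_gas = 0 − 3 = -3, Q moves away from K toward the side with fewer gas moles, so the system shifts toward the side with more gas moles — to the left.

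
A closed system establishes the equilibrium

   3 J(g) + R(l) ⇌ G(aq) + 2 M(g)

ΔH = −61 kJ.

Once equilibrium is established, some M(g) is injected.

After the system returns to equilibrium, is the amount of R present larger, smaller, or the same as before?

increases

Adding M (g), a product, drives the reaction to the left.
The net shift is to the left. R is a reactant, so its amount increases.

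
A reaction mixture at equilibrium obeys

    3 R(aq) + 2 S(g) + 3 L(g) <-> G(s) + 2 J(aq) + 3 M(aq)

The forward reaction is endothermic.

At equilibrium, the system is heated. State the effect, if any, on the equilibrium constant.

K depends on temperature via the van 't Hoff relation. The forward reaction is endothermic, so raising T increases K.

increases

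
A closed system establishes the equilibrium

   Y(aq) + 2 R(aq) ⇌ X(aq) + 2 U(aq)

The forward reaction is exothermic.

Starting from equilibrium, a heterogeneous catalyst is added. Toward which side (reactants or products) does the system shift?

no shift

A catalyst speeds both forward and reverse rates equally; it changes neither Q nor K — no shift from this change.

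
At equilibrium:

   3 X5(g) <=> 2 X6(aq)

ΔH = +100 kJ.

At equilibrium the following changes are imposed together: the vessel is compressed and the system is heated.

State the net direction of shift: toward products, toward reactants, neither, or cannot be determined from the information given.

Gas moles: reactants 3, products 0 (Δn_gas = -3). Compression shifts the system toward the side with fewer moles of gas — to the right.
The forward reaction is endothermic. Raising T favours the endothermic direction — shift to the right.
All effects act in the same direction — net shift to the right.

right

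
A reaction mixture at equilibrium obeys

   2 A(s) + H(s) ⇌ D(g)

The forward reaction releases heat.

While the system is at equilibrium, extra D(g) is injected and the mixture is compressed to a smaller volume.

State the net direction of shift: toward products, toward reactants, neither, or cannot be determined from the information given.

left

Adding D (g), a product, drives the reaction to the left.
Gas moles: reactants 0, products 1 (Δn_gas = +1). Compression shifts the system toward the side with fewer moles of gas — to the left.
All effects act in the same direction — net shift to the left.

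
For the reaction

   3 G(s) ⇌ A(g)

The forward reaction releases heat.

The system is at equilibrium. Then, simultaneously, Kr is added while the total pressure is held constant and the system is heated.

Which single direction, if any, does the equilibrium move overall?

cannot be determined

Adding inert gas at constant total pressure expands the volume and lowers every reacting partial pressure. With Δn_gas = 1 − 0 = +1, Q moves away from K toward the side with fewer gas moles, so the system shifts toward the side with more gas moles — to the right.
The forward reaction is exothermic. Raising T favours the endothermic direction — shift to the left.
The individual effects push in opposite directions; without quantitative information the net direction cannot be determined.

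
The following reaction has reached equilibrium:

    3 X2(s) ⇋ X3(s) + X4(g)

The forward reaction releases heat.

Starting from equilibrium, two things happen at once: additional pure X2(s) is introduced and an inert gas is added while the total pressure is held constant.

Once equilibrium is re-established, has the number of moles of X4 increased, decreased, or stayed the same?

increases

X2 is a pure solid; its activity is 1 regardless of amount, so Q is unaffected — no shift from this change.
Adding inert gas at constant total pressure expands the volume and lowers every reacting partial pressure. With Δn_gas = 1 − 0 = +1, Q moves away from K toward the side with fewer gas moles, so the system shifts toward the side with more gas moles — to the right.
The net shift is to the right. X4 is a product, so its amount increases.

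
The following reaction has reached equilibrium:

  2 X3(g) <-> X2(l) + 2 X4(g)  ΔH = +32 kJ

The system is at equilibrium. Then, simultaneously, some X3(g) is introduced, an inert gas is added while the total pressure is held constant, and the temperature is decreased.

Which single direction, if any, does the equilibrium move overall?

cannot be determined

Adding X3 (g), a reactant, drives the reaction to the right.
Adding inert gas at constant total pressure expands the volume, scaling every reacting partial pressure by the same factor. Δn_gas = 2 − 2 = 0, so Q is unchanged — no shift.
The forward reaction is endothermic. Lowering T favours the exothermic direction — shift to the left.
The individual effects push in opposite directions; without quantitative information the net direction cannot be determined.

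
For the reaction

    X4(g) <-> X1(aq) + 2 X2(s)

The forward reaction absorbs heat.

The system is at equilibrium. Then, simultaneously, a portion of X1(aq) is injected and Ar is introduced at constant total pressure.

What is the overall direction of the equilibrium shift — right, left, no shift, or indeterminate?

left

Adding X1 (aq), a product, drives the reaction to the left.
Adding inert gas at constant total pressure expands the volume and lowers every reacting partial pressure. With Δn_gas = 0 − 1 = -1, Q moves away from K toward the side with fewer gas moles, so the system shifts toward the side with more gas moles — to the left.
All effects act in the same direction — net shift to the left.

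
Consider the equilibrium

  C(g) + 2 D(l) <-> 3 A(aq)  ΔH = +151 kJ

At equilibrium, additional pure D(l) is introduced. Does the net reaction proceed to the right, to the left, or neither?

no shift

D is a pure liquid; its activity is 1 regardless of amount, so Q is unaffected — no shift from this change.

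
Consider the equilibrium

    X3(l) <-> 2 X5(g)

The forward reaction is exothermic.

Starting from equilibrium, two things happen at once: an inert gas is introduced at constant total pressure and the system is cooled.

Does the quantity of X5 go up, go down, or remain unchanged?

Adding inert gas at constant total pressure expands the volume and lowers every reacting partial pressure. With Δn_gas = 2 − 0 = +2, Q moves away from K toward the side with fewer gas moles, so the system shifts toward the side with more gas moles — to the right.
The forward reaction is exothermic. Lowering T favours the exothermic direction — shift to the right.
The net shift is to the right. X5 is a product, so its amount increases.

increases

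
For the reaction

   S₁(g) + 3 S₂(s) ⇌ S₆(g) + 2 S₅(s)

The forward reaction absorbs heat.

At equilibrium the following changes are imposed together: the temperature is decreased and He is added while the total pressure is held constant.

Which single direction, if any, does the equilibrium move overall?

The forward reaction is endothermic. Lowering T favours the exothermic direction — shift to the left.
Adding inert gas at constant total pressure expands the volume, scaling every reacting partial pressure by the same factor. Δn_gas = 1 − 1 = 0, so Q is unchanged — no shift.
Only the nonzero effect(s) matter; the net shift is to the left.

left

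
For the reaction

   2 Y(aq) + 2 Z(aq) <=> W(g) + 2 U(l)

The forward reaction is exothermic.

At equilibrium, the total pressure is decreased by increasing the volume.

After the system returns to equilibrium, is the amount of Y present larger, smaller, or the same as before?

Gas moles: reactants 0, products 1 (Δn_gas = +1). Expansion shifts the system toward the side with more moles of gas — to the right.
The net shift is to the right. Y is a reactant, so its amount decreases.

decreases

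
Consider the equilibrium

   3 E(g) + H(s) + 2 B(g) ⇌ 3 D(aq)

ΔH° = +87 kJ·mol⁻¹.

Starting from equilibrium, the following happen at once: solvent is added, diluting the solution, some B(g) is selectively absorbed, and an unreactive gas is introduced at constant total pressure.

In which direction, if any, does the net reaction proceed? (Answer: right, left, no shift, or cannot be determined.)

Dilution lowers every aqueous concentration by the same factor. Δn_aq = 3 − 0 = +3, so the system shifts toward the side with more dissolved moles — to the right.
Removing B (g), a reactant, drives the reaction to the left.
Adding inert gas at constant total pressure expands the volume and lowers every reacting partial pressure. With Δn_gas = 0 − 5 = -5, Q moves away from K toward the side with fewer gas moles, so the system shifts toward the side with more gas moles — to the left.
The individual effects push in opposite directions; without quantitative information the net direction cannot be determined.

cannot be determined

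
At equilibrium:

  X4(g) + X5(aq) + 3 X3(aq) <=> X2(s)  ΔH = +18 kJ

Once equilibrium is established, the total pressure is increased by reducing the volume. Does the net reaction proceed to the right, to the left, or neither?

Gas moles: reactants 1, products 0 (Δn_gas = -1). Compression shifts the system toward the side with fewer moles of gas — to the right.

right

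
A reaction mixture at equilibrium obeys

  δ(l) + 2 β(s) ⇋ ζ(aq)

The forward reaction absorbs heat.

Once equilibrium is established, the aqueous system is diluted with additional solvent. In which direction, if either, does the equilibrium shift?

right

Dilution lowers every aqueous concentration by the same factor. Δn_aq = 1 − 0 = +1, so the system shifts toward the side with more dissolved moles — to the right.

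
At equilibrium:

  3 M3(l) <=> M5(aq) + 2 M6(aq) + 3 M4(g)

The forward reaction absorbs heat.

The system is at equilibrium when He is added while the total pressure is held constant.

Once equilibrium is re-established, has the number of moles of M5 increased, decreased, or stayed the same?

increases

Adding inert gas at constant total pressure expands the volume and lowers every reacting partial pressure. With Δn_gas = 3 − 0 = +3, Q moves away from K toward the side with fewer gas moles, so the system shifts toward the side with more gas moles — to the right.
The net shift is to the right. M5 is a product, so its amount increases.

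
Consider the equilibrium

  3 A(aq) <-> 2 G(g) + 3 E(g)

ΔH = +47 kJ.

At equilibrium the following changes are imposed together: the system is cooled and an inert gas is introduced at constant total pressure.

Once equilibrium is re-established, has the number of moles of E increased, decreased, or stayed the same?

cannot be determined

The forward reaction is endothermic. Lowering T favours the exothermic direction — shift to the left.
Adding inert gas at constant total pressure expands the volume and lowers every reacting partial pressure. With Δn_gas = 5 − 0 = +5, Q moves away from K toward the side with fewer gas moles, so the system shifts toward the side with more gas moles — to the right.
The two effects oppose each other, so the net shift — and hence the change in E — cannot be determined from the given information.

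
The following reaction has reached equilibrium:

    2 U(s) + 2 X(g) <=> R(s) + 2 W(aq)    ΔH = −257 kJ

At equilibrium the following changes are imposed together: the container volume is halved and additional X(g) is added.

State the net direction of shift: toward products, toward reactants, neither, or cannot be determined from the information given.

Gas moles: reactants 2, products 0 (Δn_gas = -2). Compression shifts the system toward the side with fewer moles of gas — to the right.
Adding X (g), a reactant, drives the reaction to the right.
All effects act in the same direction — net shift to the right.

right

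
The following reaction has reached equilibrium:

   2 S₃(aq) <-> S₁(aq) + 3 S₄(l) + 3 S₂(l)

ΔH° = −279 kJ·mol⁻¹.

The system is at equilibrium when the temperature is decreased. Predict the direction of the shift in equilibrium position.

right

The forward reaction is exothermic. Lowering T favours the exothermic direction — shift to the right.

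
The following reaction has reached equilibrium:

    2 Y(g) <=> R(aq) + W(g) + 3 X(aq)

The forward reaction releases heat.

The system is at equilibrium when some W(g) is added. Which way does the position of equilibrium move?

left

Adding W (g), a product, drives the reaction to the left.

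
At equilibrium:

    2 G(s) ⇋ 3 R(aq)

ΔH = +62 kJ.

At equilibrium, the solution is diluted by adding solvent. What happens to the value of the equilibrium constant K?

unchanged

The equilibrium constant depends only on temperature. This perturbation may move the position of equilibrium, but since T is unchanged, K itself is unchanged.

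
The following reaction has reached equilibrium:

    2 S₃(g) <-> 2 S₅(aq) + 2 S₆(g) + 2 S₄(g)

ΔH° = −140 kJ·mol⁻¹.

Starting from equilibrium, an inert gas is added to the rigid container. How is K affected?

The equilibrium constant depends only on temperature. This perturbation changes neither the position of equilibrium nor K.

unchanged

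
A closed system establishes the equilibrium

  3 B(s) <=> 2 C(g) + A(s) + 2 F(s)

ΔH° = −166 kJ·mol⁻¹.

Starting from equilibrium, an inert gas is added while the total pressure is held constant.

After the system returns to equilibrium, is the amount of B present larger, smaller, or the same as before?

decreases

Adding inert gas at constant total pressure expands the volume and lowers every reacting partial pressure. With Δn_gas = 2 − 0 = +2, Q moves away from K toward the side with fewer gas moles, so the system shifts toward the side with more gas moles — to the right.
The net shift is to the right. B is a reactant, so its amount decreases.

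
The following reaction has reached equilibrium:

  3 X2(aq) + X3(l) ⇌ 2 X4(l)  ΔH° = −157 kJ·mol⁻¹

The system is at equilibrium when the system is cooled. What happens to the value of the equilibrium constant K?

increases

K depends on temperature via the van 't Hoff relation. The forward reaction is exothermic, so lowering T increases K.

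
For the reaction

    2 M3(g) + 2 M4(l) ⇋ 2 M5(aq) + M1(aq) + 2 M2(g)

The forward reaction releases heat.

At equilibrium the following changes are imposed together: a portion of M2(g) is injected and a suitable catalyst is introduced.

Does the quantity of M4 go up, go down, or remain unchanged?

Adding M2 (g), a product, drives the reaction to the left.
A catalyst speeds both forward and reverse rates equally; it changes neither Q nor K — no shift from this change.
The net shift is to the left. M4 is a reactant, so its amount increases.

increases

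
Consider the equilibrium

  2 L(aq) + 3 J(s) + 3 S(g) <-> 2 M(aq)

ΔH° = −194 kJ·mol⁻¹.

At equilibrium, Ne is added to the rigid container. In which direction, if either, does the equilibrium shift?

At constant volume, adding an inert gas leaves every reacting species' partial pressure unchanged, so Q is unchanged — no shift from this change.

no shift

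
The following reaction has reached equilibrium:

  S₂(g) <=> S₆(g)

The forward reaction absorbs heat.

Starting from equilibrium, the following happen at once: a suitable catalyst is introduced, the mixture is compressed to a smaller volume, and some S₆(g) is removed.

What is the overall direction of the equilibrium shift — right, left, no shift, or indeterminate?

right

A catalyst speeds both forward and reverse rates equally; it changes neither Q nor K — no shift from this change.
Gas moles: reactants 1, products 1. Δn_gas = 0, so a volume change leaves Q equal to K — no shift from this change.
Removing S₆ (g), a product, drives the reaction to the right.
Only the nonzero effect(s) matter; the net shift is to the right.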